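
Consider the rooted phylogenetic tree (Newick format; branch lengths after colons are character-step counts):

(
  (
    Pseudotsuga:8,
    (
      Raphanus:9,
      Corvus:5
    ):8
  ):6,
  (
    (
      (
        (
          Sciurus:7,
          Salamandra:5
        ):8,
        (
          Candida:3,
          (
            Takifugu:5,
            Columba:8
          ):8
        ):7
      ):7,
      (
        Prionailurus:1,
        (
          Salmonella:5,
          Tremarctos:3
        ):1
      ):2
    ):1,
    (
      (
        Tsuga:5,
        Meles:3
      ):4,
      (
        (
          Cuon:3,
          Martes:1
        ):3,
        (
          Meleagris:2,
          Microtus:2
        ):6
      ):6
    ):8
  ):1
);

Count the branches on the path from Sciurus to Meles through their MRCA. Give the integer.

7

The MRCA of Sciurus and Meles is the node subtending ((((Sciurus,Salamandra),(Candida,(Takifugu,Columba))),(Prionailurus,(Salmonella,Tremarctos))),((Tsuga,Meles),((Cuon,Martes),(Meleagris,Microtus)))).
From Sciurus up to that node: 4 branches. From Meles up to the same node: 3 branches. Total: 4 + 3 = 7.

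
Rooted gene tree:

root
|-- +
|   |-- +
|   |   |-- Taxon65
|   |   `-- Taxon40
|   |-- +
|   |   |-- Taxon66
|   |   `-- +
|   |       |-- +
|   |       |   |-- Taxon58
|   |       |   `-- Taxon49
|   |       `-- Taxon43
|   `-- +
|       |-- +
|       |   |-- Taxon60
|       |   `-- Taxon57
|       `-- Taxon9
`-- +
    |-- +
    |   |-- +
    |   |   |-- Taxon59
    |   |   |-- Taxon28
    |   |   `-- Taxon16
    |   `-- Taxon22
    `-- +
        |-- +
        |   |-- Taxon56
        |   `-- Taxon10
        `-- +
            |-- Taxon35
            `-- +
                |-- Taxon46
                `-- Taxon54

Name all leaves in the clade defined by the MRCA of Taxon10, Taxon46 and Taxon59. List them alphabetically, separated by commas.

Taxon10, Taxon16, Taxon22, Taxon28, Taxon35, Taxon46, Taxon54, Taxon56, Taxon59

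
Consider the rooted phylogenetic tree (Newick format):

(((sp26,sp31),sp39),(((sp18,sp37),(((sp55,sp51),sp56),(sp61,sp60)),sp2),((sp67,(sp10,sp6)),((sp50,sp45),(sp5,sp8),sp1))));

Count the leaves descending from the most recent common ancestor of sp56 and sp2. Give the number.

The MRCA of sp56 and sp2 is the node subtending ((sp18,sp37),(((sp55,sp51),sp56),(sp61,sp60)),sp2).
That clade contains 8 terminal taxa: sp18, sp2, sp37, sp51, sp55, sp56, sp60, sp61.

8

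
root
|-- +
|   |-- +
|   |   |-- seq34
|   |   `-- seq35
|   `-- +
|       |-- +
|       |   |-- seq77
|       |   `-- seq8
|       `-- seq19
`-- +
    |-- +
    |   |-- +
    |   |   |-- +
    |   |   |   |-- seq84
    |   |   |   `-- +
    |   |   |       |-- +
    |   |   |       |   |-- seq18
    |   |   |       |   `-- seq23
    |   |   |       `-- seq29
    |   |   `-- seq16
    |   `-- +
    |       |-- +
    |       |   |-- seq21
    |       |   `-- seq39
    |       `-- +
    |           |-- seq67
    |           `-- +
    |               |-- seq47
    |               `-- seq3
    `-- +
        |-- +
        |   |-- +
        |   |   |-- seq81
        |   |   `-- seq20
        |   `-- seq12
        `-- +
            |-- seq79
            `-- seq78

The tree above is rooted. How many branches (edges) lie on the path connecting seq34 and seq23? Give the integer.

10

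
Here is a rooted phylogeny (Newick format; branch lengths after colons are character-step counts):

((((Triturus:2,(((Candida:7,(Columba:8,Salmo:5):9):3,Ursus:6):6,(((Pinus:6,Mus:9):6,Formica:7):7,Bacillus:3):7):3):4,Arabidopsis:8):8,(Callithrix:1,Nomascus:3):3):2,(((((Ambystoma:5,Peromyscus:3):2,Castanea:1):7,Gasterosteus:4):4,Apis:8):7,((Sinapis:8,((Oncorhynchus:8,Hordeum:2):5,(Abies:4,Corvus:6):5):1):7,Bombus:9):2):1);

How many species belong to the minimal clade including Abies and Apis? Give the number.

11

The MRCA of Abies and Apis is the node subtending (((((Ambystoma,Peromyscus),Castanea),Gasterosteus),Apis),((Sinapis,((Oncorhynchus,Hordeum),(Abies,Corvus))),Bombus)).
That clade contains 11 terminal taxa: Abies, Ambystoma, Apis, Bombus, Castanea, Corvus, Gasterosteus, Hordeum, Oncorhynchus, Peromyscus, Sinapis.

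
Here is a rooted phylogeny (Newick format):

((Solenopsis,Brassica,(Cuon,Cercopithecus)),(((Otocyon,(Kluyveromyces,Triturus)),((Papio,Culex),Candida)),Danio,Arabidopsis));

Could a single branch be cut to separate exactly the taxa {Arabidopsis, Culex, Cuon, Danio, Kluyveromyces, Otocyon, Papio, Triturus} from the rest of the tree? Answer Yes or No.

The MRCA of the listed taxa is the root, so the smallest clade containing them is the whole tree.
That clade also contains Brassica, Candida, Cercopithecus, Solenopsis, which are not in the proposed group, so the group is not monophyletic.

No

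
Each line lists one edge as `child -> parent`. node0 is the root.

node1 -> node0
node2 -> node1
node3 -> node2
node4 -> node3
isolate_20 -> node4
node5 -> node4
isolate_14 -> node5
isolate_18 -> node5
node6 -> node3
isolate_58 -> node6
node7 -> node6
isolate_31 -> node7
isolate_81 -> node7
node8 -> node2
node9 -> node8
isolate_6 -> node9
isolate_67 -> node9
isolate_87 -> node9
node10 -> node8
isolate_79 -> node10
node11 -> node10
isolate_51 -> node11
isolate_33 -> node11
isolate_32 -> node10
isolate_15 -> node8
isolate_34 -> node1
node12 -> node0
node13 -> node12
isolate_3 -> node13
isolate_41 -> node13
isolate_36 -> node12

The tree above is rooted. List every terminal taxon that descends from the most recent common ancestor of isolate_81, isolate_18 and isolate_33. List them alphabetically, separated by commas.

Tracing isolate_81: it sits inside (isolate_31,isolate_81).
Tracing isolate_18: it sits inside (isolate_14,isolate_18).
Tracing isolate_33: it sits inside (isolate_51,isolate_33).
The smallest clade enclosing all 3 is (((isolate_20,(isolate_14,isolate_18)),(isolate_58,(isolate_31,isolate_81))),((isolate_6,isolate_67,isolate_87),(isolate_79,(isolate_51,isolate_33),isolate_32),isolate_15)); the answer is its 14 terminal taxa in alphabetical order.

isolate_14, isolate_15, isolate_18, isolate_20, isolate_31, isolate_32, isolate_33, isolate_51, isolate_58, isolate_6, isolate_67, isolate_79, isolate_81, isolate_87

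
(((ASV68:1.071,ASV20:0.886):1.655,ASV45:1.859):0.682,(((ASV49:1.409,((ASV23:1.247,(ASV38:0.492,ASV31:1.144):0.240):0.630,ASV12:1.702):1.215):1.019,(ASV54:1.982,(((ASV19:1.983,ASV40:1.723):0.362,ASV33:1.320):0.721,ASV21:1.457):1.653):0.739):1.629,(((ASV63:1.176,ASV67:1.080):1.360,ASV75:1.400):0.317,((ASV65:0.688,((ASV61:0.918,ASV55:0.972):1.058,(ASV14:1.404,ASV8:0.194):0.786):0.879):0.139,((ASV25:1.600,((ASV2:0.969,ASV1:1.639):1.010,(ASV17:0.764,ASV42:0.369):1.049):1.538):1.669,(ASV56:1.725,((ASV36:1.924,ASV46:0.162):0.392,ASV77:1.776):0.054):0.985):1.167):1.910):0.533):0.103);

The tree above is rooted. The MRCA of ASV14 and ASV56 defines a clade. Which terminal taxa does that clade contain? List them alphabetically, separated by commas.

ASV1, ASV14, ASV17, ASV2, ASV25, ASV36, ASV42, ASV46, ASV55, ASV56, ASV61, ASV65, ASV77, ASV8

Tracing ASV14: it sits inside (ASV14,ASV8).
Tracing ASV56: it sits inside (ASV56,((ASV36,ASV46),ASV77)).
The smallest clade enclosing both is ((ASV65,((ASV61,ASV55),(ASV14,ASV8))),((ASV25,((ASV2,ASV1),(ASV17,ASV42))),(ASV56,((ASV36,ASV46),ASV77)))); the answer is its 14 terminal taxa in alphabetical order.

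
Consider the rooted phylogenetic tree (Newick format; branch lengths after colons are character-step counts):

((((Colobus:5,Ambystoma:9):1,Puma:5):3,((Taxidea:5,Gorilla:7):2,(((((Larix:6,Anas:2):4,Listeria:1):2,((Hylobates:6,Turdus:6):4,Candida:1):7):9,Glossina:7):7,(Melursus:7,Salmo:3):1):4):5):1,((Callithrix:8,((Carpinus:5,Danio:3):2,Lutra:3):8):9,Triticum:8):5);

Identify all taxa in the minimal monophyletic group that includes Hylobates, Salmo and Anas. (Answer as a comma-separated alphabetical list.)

Anas, Candida, Glossina, Hylobates, Larix, Listeria, Melursus, Salmo, Turdus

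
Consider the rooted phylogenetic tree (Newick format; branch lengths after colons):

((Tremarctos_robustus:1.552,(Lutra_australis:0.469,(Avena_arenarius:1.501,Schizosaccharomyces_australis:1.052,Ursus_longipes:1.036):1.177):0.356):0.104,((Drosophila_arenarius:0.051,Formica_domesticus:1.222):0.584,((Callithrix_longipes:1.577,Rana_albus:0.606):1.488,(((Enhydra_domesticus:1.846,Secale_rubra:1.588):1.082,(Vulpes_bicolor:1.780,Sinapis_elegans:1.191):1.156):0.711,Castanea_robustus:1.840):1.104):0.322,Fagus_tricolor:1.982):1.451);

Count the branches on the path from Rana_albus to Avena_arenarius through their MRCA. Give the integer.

The MRCA of Rana_albus and Avena_arenarius is the root of the tree.
From Rana_albus up to that node: 4 branches. From Avena_arenarius up to the same node: 4 branches. Total: 4 + 4 = 8.

8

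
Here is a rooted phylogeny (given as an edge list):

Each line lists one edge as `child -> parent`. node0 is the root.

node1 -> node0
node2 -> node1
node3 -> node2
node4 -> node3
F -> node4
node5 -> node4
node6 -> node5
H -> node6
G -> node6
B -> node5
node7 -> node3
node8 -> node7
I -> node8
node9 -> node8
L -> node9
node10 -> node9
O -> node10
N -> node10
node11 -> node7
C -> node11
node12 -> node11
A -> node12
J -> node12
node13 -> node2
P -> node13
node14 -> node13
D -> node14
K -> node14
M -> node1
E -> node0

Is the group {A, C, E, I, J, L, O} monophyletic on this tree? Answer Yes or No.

The MRCA of the listed taxa is the root, so the smallest clade containing them is the whole tree.
That clade also contains B, D, F, G, H, K, M, N, P, which are not in the proposed group, so the group is not monophyletic.

No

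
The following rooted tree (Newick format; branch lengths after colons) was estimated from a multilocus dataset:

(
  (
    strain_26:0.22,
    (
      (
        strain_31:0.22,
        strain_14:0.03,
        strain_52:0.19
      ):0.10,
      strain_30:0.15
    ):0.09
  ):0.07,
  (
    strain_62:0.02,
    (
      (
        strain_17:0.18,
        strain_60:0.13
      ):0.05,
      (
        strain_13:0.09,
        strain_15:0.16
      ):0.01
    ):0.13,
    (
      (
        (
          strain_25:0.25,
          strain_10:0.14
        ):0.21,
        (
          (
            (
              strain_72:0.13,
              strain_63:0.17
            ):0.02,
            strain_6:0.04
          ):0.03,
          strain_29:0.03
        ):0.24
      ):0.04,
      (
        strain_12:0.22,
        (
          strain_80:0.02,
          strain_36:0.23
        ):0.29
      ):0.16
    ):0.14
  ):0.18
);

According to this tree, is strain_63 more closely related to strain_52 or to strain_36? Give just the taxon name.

The MRCA of strain_63 and strain_36 subtends (((strain_25,strain_10),(((strain_72,strain_63),strain_6),strain_29)),(strain_12,(strain_80,strain_36))) (9 taxa).
The MRCA of strain_63 and strain_52 is the root, subtending the entire tree (19 taxa).
The first is nested inside the second, so strain_63 shares a more recent common ancestor with strain_36.

strain_36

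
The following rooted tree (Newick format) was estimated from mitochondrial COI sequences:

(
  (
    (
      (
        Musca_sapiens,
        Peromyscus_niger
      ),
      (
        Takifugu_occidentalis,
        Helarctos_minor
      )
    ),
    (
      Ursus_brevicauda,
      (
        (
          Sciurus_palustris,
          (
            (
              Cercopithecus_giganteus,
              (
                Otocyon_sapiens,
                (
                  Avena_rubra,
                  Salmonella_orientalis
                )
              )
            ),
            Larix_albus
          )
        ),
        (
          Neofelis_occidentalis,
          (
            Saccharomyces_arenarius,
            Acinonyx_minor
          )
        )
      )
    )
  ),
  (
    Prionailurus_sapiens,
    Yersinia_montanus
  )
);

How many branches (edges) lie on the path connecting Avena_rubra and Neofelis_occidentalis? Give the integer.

8

The MRCA of Avena_rubra and Neofelis_occidentalis is the node subtending ((Sciurus_palustris,((Cercopithecus_giganteus,(Otocyon_sapiens,(Avena_rubra,Salmonella_orientalis))),Larix_albus)),(Neofelis_occidentalis,(Saccharomyces_arenarius,Acinonyx_minor))).
From Avena_rubra up to that node: 6 branches. From Neofelis_occidentalis up to the same node: 2 branches. Total: 6 + 2 = 8.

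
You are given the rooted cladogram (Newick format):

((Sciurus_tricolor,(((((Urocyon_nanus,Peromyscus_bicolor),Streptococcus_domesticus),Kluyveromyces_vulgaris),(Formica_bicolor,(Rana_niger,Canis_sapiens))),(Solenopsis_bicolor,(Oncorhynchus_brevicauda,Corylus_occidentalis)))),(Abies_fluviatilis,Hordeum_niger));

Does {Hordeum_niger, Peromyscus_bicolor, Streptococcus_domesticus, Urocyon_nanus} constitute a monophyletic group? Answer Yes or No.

The MRCA of the listed taxa is the root, so the smallest clade containing them is the whole tree.
That clade also contains Abies_fluviatilis, Canis_sapiens, Corylus_occidentalis, Formica_bicolor, Kluyveromyces_vulgaris, Oncorhynchus_brevicauda, Rana_niger, Sciurus_tricolor, Solenopsis_bicolor, which are not in the proposed group, so the group is not monophyletic.

No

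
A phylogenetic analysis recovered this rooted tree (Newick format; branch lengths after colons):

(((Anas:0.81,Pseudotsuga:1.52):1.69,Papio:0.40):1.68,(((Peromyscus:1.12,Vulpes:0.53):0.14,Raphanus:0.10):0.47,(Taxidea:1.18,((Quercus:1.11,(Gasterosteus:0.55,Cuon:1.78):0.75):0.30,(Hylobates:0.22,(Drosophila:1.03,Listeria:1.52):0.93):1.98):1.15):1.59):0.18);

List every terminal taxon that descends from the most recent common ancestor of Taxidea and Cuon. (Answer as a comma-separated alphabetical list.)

Tracing Taxidea: it sits inside (Taxidea,((Quercus,(Gasterosteus,Cuon)),(Hylobates,(Drosophila,Listeria)))).
Tracing Cuon: it sits inside (Gasterosteus,Cuon).
The smallest clade enclosing both is (Taxidea,((Quercus,(Gasterosteus,Cuon)),(Hylobates,(Drosophila,Listeria)))); the answer is its 7 terminal taxa in alphabetical order.

Cuon, Drosophila, Gasterosteus, Hylobates, Listeria, Quercus, Taxidea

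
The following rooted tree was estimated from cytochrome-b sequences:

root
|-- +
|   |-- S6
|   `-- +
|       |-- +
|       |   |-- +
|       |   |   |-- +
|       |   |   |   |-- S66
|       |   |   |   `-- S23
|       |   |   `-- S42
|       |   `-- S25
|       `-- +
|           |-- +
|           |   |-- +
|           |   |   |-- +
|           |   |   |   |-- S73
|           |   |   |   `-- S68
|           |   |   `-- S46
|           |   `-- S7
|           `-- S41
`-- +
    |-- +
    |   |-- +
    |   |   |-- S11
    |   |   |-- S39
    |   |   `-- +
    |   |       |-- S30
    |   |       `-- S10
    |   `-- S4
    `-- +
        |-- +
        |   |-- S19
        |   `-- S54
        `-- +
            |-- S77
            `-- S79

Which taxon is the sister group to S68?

S73

S68 attaches to the tree at the node subtending (S73,S68).
The other lineage descending from that same node — the sister group — is the single tip S73.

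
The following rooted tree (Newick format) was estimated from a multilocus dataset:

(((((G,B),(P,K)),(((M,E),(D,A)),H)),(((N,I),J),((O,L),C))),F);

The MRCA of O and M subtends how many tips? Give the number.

The MRCA of O and M is the node subtending ((((G,B),(P,K)),(((M,E),(D,A)),H)),(((N,I),J),((O,L),C))).
That clade contains 15 terminal taxa: A, B, C, D, E, G, H, I, J, K, L, M, N, O, P.

15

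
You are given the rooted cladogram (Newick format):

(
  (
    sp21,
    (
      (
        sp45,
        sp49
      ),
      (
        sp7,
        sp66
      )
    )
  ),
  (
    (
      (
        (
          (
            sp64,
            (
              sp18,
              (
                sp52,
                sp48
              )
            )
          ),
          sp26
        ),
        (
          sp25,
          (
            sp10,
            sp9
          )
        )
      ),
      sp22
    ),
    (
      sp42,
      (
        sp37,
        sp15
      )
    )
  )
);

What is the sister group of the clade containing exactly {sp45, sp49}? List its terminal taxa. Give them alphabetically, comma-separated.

sp66, sp7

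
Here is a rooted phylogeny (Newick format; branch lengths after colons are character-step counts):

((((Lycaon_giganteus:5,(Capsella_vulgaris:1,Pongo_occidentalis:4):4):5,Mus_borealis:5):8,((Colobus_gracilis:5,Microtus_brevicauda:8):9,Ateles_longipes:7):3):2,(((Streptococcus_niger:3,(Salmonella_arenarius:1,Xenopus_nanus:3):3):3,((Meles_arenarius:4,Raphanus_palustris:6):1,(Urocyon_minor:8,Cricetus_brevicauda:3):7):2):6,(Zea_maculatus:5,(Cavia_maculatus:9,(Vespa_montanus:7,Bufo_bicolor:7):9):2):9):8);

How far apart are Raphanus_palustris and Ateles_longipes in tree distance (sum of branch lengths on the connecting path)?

The path runs Raphanus_palustris → … → MRCA → … → Ateles_longipes; the MRCA is the root of the tree.
Branch lengths along that path: 6 + 1 + 2 + 6 + 8 + 2 + 3 + 7 = 35.

35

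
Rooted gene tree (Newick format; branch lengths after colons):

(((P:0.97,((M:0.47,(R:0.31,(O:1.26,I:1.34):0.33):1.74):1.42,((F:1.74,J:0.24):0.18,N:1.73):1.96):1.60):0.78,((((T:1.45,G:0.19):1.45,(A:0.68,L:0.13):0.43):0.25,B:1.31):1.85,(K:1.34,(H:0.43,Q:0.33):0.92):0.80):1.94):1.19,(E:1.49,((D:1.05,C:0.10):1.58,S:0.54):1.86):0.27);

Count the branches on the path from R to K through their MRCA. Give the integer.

8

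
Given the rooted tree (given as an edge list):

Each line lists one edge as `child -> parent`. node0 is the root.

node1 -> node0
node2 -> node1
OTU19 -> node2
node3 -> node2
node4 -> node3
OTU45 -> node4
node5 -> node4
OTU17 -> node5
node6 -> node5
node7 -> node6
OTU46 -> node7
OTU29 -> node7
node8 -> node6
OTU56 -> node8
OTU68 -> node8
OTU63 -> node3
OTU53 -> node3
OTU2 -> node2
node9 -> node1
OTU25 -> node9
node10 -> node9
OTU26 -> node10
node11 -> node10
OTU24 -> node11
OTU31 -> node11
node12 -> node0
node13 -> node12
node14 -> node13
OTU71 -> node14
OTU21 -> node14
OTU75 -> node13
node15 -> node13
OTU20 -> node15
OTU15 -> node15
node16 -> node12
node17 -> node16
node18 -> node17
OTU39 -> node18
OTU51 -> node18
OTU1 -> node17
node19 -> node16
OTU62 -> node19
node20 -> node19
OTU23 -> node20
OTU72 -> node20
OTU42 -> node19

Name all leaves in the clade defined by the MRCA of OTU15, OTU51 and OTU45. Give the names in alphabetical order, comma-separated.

Tracing OTU15: it sits inside (OTU20,OTU15).
Tracing OTU51: it sits inside (OTU39,OTU51).
Tracing OTU45: it sits inside (OTU45,(OTU17,((OTU46,OTU29),(OTU56,OTU68)))).
The smallest clade enclosing all 3 is the whole tree (their MRCA is the root), so the answer is all 26 tips in alphabetical order.

OTU1, OTU15, OTU17, OTU19, OTU2, OTU20, OTU21, OTU23, OTU24, OTU25, OTU26, OTU29, OTU31, OTU39, OTU42, OTU45, OTU46, OTU51, OTU53, OTU56, OTU62, OTU63, OTU68, OTU71, OTU72, OTU75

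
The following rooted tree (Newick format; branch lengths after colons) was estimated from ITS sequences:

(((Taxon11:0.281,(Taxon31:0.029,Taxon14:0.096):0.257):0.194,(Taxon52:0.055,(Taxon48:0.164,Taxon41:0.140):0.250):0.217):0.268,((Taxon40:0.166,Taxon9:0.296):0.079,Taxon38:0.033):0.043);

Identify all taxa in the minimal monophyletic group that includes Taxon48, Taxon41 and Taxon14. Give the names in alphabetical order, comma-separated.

Tracing Taxon48: it sits inside (Taxon48,Taxon41).
Tracing Taxon41: it sits inside (Taxon48,Taxon41).
Tracing Taxon14: it sits inside (Taxon31,Taxon14).
The smallest clade enclosing all 3 is ((Taxon11,(Taxon31,Taxon14)),(Taxon52,(Taxon48,Taxon41))); the answer is its 6 terminal taxa in alphabetical order.

Taxon11, Taxon14, Taxon31, Taxon41, Taxon48, Taxon52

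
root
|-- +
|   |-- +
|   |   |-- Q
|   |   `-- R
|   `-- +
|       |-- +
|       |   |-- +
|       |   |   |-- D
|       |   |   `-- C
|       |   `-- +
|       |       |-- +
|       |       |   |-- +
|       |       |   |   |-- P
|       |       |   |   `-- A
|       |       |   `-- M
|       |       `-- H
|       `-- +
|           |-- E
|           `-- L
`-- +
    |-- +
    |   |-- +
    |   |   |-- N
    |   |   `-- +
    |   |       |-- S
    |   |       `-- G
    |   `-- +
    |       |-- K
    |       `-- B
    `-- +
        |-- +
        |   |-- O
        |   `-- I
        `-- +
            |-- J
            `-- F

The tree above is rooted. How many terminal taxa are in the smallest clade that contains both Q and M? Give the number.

10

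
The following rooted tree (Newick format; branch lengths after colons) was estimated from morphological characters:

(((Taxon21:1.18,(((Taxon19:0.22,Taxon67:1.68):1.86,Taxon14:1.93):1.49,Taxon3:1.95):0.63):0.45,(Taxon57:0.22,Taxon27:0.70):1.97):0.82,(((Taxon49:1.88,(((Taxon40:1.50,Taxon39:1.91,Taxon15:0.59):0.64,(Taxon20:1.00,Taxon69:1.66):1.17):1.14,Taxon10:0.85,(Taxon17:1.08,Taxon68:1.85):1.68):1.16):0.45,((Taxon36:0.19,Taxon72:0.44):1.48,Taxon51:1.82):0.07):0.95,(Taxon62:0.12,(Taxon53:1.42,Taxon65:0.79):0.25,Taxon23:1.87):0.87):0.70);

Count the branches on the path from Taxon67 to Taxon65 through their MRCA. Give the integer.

10

The MRCA of Taxon67 and Taxon65 is the root of the tree.
From Taxon67 up to that node: 6 branches. From Taxon65 up to the same node: 4 branches. Total: 6 + 4 = 10.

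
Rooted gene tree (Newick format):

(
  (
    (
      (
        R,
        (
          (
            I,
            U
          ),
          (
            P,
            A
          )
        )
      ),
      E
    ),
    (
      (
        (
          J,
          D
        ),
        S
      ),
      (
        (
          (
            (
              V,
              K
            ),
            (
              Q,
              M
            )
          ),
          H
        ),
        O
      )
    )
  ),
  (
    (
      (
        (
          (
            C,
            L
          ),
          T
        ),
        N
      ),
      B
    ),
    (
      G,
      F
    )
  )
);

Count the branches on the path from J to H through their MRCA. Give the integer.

The MRCA of J and H is the node subtending (((J,D),S),((((V,K),(Q,M)),H),O)).
From J up to that node: 3 branches. From H up to the same node: 3 branches. Total: 3 + 3 = 6.

6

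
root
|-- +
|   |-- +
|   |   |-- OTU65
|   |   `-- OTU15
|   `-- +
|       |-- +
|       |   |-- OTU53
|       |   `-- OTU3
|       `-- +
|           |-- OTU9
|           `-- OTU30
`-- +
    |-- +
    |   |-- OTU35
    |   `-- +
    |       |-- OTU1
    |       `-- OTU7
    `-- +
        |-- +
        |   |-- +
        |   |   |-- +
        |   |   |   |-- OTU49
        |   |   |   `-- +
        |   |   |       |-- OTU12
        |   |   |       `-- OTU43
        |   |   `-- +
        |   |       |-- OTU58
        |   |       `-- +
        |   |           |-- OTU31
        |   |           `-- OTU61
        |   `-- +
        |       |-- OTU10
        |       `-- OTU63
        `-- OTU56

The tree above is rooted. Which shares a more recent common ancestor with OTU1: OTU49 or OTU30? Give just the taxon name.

The MRCA of OTU1 and OTU49 subtends ((OTU35,(OTU1,OTU7)),((((OTU49,(OTU12,OTU43)),(OTU58,(OTU31,OTU61))),(OTU10,OTU63)),OTU56)) (12 taxa).
The MRCA of OTU1 and OTU30 is the root, subtending the entire tree (18 taxa).
The first is nested inside the second, so OTU1 shares a more recent common ancestor with OTU49.

OTU49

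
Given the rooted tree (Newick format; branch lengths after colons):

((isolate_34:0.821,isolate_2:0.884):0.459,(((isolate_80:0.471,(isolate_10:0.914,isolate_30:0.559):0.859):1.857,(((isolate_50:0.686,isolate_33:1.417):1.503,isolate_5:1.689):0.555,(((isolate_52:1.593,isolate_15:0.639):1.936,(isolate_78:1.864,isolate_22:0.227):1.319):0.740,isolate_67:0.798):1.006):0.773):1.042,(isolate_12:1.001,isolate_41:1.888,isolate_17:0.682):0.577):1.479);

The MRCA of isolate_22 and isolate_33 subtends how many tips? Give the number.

8

The MRCA of isolate_22 and isolate_33 is the node subtending (((isolate_50,isolate_33),isolate_5),(((isolate_52,isolate_15),(isolate_78,isolate_22)),isolate_67)).
That clade contains 8 terminal taxa: isolate_15, isolate_22, isolate_33, isolate_5, isolate_50, isolate_52, isolate_67, isolate_78.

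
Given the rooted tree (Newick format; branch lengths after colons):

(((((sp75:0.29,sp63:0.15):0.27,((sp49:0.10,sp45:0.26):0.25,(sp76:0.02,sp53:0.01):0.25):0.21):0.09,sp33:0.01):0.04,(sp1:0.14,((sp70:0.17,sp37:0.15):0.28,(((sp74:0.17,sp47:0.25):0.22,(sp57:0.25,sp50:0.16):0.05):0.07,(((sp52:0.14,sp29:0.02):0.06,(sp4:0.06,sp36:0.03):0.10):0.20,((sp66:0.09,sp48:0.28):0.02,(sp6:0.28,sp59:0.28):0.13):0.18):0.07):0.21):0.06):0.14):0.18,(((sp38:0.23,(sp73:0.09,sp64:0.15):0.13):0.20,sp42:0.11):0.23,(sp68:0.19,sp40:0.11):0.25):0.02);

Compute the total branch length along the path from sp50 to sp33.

The path runs sp50 → … → MRCA → … → sp33; the MRCA is the node subtending ((((sp75,sp63),((sp49,sp45),(sp76,sp53))),sp33),(sp1,((sp70,sp37),(((sp74,sp47),(sp57,sp50)),(((sp52,sp29),(sp4,sp36)),((sp66,sp48),(sp6,sp59))))))).
Branch lengths along that path: 0.16 + 0.05 + 0.07 + 0.21 + 0.06 + 0.14 + 0.04 + 0.01 = 0.74.

0.74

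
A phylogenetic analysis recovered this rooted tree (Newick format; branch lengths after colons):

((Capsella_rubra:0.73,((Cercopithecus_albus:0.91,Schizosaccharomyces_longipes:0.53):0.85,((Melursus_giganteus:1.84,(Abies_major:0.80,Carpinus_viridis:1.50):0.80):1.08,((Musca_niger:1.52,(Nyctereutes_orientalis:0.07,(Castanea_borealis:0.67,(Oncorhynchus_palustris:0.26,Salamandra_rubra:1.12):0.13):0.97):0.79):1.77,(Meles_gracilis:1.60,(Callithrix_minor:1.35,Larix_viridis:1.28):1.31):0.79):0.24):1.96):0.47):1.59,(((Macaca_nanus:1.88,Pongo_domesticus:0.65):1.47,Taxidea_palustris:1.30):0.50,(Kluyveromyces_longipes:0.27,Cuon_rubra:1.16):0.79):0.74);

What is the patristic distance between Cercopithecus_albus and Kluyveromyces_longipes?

5.62

The path runs Cercopithecus_albus → … → MRCA → … → Kluyveromyces_longipes; the MRCA is the root of the tree.
Branch lengths along that path: 0.91 + 0.85 + 0.47 + 1.59 + 0.74 + 0.79 + 0.27 = 5.62.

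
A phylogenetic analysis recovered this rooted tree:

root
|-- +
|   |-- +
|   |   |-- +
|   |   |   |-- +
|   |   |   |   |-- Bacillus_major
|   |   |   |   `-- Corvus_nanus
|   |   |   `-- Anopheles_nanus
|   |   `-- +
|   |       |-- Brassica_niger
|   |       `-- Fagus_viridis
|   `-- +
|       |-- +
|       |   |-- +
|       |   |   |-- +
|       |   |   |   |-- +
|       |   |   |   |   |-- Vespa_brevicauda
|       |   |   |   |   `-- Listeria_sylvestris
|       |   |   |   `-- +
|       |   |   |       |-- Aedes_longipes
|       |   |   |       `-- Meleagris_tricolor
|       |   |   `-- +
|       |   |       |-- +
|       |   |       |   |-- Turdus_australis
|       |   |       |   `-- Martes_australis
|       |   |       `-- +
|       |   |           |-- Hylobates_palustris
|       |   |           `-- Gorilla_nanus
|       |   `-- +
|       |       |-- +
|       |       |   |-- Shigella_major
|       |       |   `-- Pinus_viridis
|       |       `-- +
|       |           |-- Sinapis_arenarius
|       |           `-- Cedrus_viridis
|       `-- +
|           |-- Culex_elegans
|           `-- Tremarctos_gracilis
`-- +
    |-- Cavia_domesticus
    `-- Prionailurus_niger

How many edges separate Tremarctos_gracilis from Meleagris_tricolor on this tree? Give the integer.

7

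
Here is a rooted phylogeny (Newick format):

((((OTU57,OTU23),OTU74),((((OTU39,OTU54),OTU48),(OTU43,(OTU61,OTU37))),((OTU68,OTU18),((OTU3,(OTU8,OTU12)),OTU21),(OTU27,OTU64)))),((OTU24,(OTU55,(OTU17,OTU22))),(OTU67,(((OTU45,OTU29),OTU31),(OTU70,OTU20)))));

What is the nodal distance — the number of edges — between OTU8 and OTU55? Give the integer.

The MRCA of OTU8 and OTU55 is the root of the tree.
From OTU8 up to that node: 7 branches. From OTU55 up to the same node: 4 branches. Total: 7 + 4 = 11.

11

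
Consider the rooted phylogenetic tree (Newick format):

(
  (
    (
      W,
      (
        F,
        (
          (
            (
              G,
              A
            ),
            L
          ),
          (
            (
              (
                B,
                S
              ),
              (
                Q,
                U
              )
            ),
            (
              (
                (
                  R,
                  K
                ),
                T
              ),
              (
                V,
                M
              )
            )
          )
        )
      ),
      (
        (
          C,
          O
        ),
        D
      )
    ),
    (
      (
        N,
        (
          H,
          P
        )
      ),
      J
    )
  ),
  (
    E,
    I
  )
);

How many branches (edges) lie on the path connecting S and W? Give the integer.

7

The MRCA of S and W is the node subtending (W,(F,(((G,A),L),(((B,S),(Q,U)),(((R,K),T),(V,M))))),((C,O),D)).
From S up to that node: 6 branches. From W up to the same node: 1 branch. Total: 6 + 1 = 7.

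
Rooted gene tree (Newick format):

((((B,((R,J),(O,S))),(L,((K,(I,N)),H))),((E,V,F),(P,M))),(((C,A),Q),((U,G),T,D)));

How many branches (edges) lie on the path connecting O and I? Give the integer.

9

The MRCA of O and I is the node subtending ((B,((R,J),(O,S))),(L,((K,(I,N)),H))).
From O up to that node: 4 branches. From I up to the same node: 5 branches. Total: 4 + 5 = 9.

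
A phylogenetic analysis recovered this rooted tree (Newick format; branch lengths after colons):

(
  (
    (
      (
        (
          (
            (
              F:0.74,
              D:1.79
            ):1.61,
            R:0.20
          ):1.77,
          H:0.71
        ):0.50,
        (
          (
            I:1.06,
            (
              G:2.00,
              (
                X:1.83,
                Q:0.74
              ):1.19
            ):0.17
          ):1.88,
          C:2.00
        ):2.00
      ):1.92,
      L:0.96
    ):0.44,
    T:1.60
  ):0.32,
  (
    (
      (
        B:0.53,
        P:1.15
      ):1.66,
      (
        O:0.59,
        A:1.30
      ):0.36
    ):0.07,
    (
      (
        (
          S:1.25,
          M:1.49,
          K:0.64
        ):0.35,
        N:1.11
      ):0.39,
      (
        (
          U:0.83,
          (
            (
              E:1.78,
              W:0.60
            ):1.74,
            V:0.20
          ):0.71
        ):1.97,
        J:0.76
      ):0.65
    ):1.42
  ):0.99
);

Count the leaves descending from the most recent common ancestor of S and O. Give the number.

The MRCA of S and O is the node subtending (((B,P),(O,A)),(((S,M,K),N),((U,((E,W),V)),J))).
That clade contains 13 terminal taxa: A, B, E, J, K, M, N, O, P, S, U, V, W.

13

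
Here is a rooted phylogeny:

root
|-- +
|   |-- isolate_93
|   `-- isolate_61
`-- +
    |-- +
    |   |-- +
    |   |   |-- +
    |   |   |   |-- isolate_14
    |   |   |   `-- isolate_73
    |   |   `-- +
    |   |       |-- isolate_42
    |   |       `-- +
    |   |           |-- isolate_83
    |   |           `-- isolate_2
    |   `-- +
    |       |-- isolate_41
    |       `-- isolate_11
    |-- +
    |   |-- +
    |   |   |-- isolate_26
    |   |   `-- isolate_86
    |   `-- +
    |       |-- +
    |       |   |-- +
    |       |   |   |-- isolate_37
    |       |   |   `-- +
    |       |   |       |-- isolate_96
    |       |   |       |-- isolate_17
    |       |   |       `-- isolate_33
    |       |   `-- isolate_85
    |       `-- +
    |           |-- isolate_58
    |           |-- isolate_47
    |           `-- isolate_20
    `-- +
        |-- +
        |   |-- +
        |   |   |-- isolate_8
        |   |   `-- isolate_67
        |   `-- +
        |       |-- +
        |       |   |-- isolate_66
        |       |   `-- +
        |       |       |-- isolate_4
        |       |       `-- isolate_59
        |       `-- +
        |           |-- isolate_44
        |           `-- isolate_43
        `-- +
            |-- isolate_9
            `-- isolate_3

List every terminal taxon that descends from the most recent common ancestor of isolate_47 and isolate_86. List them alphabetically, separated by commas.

isolate_17, isolate_20, isolate_26, isolate_33, isolate_37, isolate_47, isolate_58, isolate_85, isolate_86, isolate_96

Tracing isolate_47: it sits inside (isolate_58,isolate_47,isolate_20).
Tracing isolate_86: it sits inside (isolate_26,isolate_86).
The smallest clade enclosing both is ((isolate_26,isolate_86),(((isolate_37,(isolate_96,isolate_17,isolate_33)),isolate_85),(isolate_58,isolate_47,isolate_20))); the answer is its 10 terminal taxa in alphabetical order.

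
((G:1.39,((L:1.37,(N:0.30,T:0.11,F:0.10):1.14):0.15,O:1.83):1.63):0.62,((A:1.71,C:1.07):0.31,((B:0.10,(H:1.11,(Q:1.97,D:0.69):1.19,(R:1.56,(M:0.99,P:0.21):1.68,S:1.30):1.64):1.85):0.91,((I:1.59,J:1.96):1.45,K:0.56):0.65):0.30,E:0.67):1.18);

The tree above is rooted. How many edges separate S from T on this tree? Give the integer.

11

The MRCA of S and T is the root of the tree.
From S up to that node: 6 branches. From T up to the same node: 5 branches. Total: 6 + 5 = 11.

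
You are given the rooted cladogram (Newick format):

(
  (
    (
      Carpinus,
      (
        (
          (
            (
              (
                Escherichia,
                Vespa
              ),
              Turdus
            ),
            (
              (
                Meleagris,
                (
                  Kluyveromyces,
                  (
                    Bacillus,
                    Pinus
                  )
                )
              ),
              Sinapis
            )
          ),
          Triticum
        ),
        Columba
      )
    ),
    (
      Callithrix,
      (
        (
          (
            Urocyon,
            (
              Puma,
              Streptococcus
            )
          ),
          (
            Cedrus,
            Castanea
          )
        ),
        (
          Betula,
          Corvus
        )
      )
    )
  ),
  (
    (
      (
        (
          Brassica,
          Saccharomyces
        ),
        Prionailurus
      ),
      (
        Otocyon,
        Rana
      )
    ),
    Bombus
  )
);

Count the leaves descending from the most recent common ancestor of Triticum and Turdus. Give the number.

9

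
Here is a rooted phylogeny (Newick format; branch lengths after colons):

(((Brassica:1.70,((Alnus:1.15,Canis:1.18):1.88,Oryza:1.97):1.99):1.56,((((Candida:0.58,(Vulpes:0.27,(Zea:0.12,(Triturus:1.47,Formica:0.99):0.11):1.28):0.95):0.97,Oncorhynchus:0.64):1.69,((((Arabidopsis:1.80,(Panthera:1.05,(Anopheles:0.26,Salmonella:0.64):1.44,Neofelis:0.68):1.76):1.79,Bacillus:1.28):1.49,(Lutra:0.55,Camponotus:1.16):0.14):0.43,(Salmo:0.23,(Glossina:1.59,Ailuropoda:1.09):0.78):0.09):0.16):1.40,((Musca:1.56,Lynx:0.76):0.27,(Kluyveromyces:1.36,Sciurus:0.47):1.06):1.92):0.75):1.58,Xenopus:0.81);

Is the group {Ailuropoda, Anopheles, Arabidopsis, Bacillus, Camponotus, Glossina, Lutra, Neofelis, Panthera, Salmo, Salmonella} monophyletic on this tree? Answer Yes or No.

Yes

The most recent common ancestor of these taxa subtends ((((Arabidopsis,(Panthera,(Anopheles,Salmonella),Neofelis)),Bacillus),(Lutra,Camponotus)),(Salmo,(Glossina,Ailuropoda))).
That clade has exactly 11 tips — every listed taxon and nothing else — so the group is monophyletic.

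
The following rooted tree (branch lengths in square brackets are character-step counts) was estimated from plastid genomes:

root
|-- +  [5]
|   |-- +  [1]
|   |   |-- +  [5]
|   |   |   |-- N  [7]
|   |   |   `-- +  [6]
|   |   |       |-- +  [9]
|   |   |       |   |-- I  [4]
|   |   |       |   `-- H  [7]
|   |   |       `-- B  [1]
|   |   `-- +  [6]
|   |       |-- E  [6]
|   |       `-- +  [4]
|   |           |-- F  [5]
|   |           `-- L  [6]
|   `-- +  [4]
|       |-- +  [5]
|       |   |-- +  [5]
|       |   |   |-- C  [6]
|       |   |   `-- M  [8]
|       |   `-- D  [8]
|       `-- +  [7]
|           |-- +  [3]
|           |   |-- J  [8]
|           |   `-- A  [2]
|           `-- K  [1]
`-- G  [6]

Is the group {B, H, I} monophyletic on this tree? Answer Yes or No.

Yes

The most recent common ancestor of these taxa subtends ((I,H),B).
That clade has exactly 3 tips — every listed taxon and nothing else — so the group is monophyletic.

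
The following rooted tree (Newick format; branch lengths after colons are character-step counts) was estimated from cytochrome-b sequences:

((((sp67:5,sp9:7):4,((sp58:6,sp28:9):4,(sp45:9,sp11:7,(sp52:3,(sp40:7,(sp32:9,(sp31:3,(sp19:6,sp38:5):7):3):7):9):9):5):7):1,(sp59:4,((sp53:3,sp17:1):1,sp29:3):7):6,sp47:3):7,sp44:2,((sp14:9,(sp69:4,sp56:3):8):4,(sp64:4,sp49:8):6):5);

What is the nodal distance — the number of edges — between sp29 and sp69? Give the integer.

The MRCA of sp29 and sp69 is the root of the tree.
From sp29 up to that node: 4 branches. From sp69 up to the same node: 4 branches. Total: 4 + 4 = 8.

8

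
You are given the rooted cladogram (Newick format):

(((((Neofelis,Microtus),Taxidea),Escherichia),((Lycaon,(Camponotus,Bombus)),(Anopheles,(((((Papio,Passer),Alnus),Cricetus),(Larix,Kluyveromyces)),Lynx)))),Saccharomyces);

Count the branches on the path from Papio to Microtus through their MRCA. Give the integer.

12

The MRCA of Papio and Microtus is the node subtending ((((Neofelis,Microtus),Taxidea),Escherichia),((Lycaon,(Camponotus,Bombus)),(Anopheles,(((((Papio,Passer),Alnus),Cricetus),(Larix,Kluyveromyces)),Lynx)))).
From Papio up to that node: 8 branches. From Microtus up to the same node: 4 branches. Total: 8 + 4 = 12.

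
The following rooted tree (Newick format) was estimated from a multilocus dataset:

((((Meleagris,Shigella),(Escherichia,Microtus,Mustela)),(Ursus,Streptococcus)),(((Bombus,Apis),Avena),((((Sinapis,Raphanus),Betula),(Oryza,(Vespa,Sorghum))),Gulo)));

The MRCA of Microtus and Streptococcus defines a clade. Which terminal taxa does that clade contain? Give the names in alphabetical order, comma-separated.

Escherichia, Meleagris, Microtus, Mustela, Shigella, Streptococcus, Ursus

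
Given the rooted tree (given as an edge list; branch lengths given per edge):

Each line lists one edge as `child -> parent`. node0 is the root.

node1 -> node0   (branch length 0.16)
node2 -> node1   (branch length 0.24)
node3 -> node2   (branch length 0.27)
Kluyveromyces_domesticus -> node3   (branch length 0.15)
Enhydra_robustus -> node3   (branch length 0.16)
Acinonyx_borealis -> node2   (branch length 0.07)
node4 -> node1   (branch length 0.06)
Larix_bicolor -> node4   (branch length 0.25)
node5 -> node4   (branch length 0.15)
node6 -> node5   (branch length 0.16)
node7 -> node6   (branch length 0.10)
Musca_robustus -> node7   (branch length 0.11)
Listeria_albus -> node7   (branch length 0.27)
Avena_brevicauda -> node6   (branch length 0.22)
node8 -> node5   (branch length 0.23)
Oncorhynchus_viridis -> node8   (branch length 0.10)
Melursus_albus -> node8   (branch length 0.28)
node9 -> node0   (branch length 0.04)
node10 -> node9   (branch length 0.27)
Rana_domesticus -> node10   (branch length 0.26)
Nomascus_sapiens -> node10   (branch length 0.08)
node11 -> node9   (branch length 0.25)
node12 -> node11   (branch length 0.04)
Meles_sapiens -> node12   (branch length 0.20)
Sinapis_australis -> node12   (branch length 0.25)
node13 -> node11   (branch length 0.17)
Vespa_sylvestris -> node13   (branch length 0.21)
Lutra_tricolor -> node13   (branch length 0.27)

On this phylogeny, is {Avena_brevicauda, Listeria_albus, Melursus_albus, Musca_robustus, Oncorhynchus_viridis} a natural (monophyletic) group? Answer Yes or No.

Yes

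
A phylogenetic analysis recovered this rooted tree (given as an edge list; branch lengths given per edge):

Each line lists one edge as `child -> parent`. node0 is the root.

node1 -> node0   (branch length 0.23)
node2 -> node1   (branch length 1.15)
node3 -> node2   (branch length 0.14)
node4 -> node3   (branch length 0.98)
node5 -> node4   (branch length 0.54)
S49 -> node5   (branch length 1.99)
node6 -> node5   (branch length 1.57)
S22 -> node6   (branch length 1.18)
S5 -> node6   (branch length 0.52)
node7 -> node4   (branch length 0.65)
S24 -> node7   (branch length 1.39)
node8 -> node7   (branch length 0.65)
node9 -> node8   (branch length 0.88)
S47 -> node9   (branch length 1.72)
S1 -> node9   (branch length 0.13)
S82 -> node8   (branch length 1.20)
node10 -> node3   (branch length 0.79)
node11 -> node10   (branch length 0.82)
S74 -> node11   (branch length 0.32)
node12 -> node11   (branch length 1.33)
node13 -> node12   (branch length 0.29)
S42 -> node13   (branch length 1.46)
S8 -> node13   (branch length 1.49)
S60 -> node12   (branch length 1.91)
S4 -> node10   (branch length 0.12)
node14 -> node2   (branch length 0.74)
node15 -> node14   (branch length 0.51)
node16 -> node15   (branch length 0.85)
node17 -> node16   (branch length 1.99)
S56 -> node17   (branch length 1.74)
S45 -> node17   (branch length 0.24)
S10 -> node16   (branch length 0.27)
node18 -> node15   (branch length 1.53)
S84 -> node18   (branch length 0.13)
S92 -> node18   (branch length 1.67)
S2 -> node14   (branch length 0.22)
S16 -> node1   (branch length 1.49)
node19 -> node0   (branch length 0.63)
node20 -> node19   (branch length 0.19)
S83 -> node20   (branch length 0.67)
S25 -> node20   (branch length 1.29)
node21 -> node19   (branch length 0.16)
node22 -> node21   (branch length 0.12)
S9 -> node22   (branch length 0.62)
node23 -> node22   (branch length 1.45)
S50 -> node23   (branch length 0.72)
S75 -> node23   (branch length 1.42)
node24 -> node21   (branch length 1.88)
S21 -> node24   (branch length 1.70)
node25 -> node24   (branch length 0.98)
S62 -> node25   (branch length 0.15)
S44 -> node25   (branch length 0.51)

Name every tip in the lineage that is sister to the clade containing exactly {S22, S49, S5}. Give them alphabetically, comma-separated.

The clade containing exactly {S22, S49, S5} attaches to the tree at the node subtending ((S49,(S22,S5)),(S24,((S47,S1),S82))).
The other lineage descending from that same node — the sister group — is (S24,((S47,S1),S82)); its 4 tips in alphabetical order are the answer.

S1, S24, S47, S82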